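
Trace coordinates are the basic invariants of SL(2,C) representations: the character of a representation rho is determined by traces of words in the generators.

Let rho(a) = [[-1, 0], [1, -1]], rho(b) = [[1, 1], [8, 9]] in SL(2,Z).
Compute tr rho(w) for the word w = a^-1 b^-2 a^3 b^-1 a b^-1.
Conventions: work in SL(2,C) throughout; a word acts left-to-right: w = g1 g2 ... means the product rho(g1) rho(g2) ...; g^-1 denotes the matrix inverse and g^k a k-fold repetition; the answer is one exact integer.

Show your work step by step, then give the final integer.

-12410

rho(a^-1) = [[-1, 0], [-1, -1]]
... * rho(b^-1) = [[9, -1], [-8, 1]]  ->  [[-9, 1], [-1, 0]]
... * rho(b^-1) = [[9, -1], [-8, 1]]  ->  [[-89, 10], [-9, 1]]
... * rho(a) = [[-1, 0], [1, -1]]  ->  [[99, -10], [10, -1]]
... * rho(a) = [[-1, 0], [1, -1]]  ->  [[-109, 10], [-11, 1]]
... * rho(a) = [[-1, 0], [1, -1]]  ->  [[119, -10], [12, -1]]
... * rho(b^-1) = [[9, -1], [-8, 1]]  ->  [[1151, -129], [116, -13]]
... * rho(a) = [[-1, 0], [1, -1]]  ->  [[-1280, 129], [-129, 13]]
... * rho(b^-1) = [[9, -1], [-8, 1]]  ->  [[-12552, 1409], [-1265, 142]]
tr = -12552 + 142 = -12410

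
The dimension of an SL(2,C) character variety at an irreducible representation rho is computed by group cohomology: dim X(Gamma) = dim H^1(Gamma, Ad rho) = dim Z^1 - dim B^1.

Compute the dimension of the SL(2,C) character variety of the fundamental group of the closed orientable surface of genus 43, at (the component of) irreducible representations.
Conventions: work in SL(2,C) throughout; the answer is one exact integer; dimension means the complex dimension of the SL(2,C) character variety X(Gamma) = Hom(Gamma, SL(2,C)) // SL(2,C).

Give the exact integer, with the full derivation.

252

pi_1 of the closed genus-43 surface has 86 generators bound by the single product-of-commutators relator.
Unconstrained cocycle data is one sl_2 vector per generator (258 dimensions), cut by the relator condition d_2(z) = 0.
At an irreducible rho, H^2 = coker(d_2) vanishes (Poincare duality: H^2 is dual to H^0 = invariants = 0), so d_2 is surjective onto sl_2 and dim Z^1 = 258 - 3 = 255.
Coboundaries contribute dim B^1 = 3 (injective at irreducible rho).
dim X = dim H^1 = 255 - 3 = 252.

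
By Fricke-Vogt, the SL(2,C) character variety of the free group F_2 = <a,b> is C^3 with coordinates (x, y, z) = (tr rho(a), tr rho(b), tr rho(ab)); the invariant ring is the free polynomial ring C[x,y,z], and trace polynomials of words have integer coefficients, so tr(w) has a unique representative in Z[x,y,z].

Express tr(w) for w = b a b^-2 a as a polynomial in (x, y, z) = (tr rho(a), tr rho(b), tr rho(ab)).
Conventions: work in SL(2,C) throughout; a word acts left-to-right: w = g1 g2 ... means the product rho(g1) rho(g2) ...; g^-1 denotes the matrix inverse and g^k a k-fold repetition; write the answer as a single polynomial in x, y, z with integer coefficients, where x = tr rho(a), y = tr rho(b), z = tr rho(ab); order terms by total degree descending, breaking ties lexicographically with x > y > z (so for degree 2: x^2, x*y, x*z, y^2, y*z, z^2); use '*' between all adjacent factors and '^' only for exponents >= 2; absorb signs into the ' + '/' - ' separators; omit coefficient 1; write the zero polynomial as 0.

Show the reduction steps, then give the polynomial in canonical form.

x*y^2*z - y^3 - y*z^2 - x*z + 3*y

trace(a b a) = trace(a) * trace(b a) - trace(b) = x*z - y
trace(a b a b) = trace(b a) * trace(b a) - trace(1) = z^2 - 2
so trace(b^-1 a b a) = trace(a b a) * trace(b) - trace(a b a b) = x*y*z - y^2 - z^2 + 2
trace(b a b^-2 a) = trace(b^-1 a b a) * trace(b) - trace(b^-1 a b a b) = x*y^2*z - y^3 - y*z^2 - x*z + 3*y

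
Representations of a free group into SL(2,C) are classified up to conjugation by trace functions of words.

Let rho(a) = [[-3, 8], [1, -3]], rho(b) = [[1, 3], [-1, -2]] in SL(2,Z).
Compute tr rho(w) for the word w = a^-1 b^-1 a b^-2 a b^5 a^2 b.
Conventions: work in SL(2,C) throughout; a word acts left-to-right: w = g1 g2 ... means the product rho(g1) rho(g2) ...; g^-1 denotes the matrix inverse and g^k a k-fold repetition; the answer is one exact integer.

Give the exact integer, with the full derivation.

rho(a^-1) = [[-3, -8], [-1, -3]]
... * rho(b^-1) = [[-2, -3], [1, 1]]  ->  [[-2, 1], [-1, 0]]
... * rho(a) = [[-3, 8], [1, -3]]  ->  [[7, -19], [3, -8]]
... * rho(b^-1) = [[-2, -3], [1, 1]]  ->  [[-33, -40], [-14, -17]]
... * rho(b^-1) = [[-2, -3], [1, 1]]  ->  [[26, 59], [11, 25]]
... * rho(a) = [[-3, 8], [1, -3]]  ->  [[-19, 31], [-8, 13]]
... * rho(b) = [[1, 3], [-1, -2]]  ->  [[-50, -119], [-21, -50]]
... * rho(b) = [[1, 3], [-1, -2]]  ->  [[69, 88], [29, 37]]
... * rho(b) = [[1, 3], [-1, -2]]  ->  [[-19, 31], [-8, 13]]
... * rho(b) = [[1, 3], [-1, -2]]  ->  [[-50, -119], [-21, -50]]
... * rho(b) = [[1, 3], [-1, -2]]  ->  [[69, 88], [29, 37]]
... * rho(a) = [[-3, 8], [1, -3]]  ->  [[-119, 288], [-50, 121]]
... * rho(a) = [[-3, 8], [1, -3]]  ->  [[645, -1816], [271, -763]]
... * rho(b) = [[1, 3], [-1, -2]]  ->  [[2461, 5567], [1034, 2339]]
tr = 2461 + 2339 = 4800

4800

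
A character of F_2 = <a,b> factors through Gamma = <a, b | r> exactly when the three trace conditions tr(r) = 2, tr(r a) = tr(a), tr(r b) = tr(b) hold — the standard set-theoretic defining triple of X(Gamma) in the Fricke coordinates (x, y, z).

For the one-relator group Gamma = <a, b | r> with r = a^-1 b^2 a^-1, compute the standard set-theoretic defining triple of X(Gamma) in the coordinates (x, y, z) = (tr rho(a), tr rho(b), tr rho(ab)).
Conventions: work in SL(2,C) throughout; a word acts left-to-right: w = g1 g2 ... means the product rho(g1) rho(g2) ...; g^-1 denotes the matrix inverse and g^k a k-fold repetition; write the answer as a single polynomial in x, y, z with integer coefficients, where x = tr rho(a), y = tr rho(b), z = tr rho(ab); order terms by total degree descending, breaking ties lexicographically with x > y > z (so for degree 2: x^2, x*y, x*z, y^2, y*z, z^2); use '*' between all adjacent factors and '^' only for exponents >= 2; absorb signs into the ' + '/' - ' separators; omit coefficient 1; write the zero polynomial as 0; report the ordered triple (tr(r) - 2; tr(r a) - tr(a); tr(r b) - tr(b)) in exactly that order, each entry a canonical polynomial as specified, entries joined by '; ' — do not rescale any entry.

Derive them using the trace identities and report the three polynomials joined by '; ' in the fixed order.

x^2*y^2 - x*y*z - x^2 - y^2; x*y^2 - y*z - 2*x; x^2*y^3 - 2*x*y^2*z - x^2*y + y*z^2 + x*z - 2*y

trace(b^2) = trace(b) * trace(b) - trace(1)  (reduce the b square) = y^2 - 2
trace(b^2 a) = trace(b) * trace(a b) - trace(a)  (reduce the b square) = y*z - x
use: trace(b^2 a^-1) = trace(b^2) * trace(a) - trace(b^2 a)  (eliminate a^-1) = x*y^2 - y*z - x
use: trace(a^-1 b^2 a^-1) = trace(b^2 a^-1) * trace(a) - trace(b^2)  (eliminate a^-1) = x^2*y^2 - x*y*z - x^2 - y^2 + 2
trace(b^3) = trace(b) * trace(b^2) - trace(b) = y^3 - 3*y
trace(b^3 a) = trace(b) * trace(a b^2) - trace(a b) = y^2*z - x*y - z
use: trace(b a^-1 b^2) = trace(b^3) * trace(a) - trace(b^3 a) = x*y^3 - y^2*z - 2*x*y + z
use: trace(a b a b) = trace(b a) * trace(b a) - trace(1)   [split at repeated b] = z^2 - 2
trace(a b a) = trace(a) * trace(b a) - trace(b) = x*z - y
trace(b^2 a b a) = trace(b) * trace(a b a b) - trace(a b a) = y*z^2 - x*z - y
apply: trace(b a^-1 b^2 a) = trace(b^2 a b) * trace(a) - trace(b^2 a b a) = x*y^2*z - x^2*y - y*z^2 + y
use: trace(a^-1 b^2 a^-1 b) = trace(b a^-1 b^2) * trace(a) - trace(b a^-1 b^2 a) = x^2*y^3 - 2*x*y^2*z - x^2*y + y*z^2 + x*z - y
assemble the triple (trace(r) - 2; trace(r a) - x; trace(r b) - y)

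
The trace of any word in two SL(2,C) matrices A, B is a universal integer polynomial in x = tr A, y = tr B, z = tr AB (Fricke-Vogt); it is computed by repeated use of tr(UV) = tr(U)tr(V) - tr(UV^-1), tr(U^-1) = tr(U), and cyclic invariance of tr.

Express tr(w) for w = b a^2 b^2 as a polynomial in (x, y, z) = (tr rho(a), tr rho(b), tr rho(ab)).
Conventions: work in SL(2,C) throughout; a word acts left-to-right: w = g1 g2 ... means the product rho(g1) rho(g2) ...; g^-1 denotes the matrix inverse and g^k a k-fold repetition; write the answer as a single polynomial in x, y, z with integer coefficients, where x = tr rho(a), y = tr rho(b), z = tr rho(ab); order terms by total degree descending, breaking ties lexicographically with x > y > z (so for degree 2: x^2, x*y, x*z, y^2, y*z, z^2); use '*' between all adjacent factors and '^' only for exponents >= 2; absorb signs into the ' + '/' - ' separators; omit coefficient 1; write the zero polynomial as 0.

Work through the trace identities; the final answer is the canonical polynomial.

x*y^2*z - x^2*y - y^3 - x*z + 3*y

next, tr(b^2 a) = tr(b) * tr(a b) - tr(a)   [square of b] = y*z - x
and tr(b^2) = tr(b) * tr(b) - tr(1)   [square of b] = y^2 - 2
tr(a^2 b^2) = tr(a) * tr(b^2 a) - tr(b^2)   [square of a] = x*y*z - x^2 - y^2 + 2
next, tr(a^2 b) = tr(a) * tr(b a) - tr(b)   [square of a] = x*z - y
next, tr(b a^2 b^2) = tr(b) * tr(a^2 b^2) - tr(a^2 b)   [square of b] = x*y^2*z - x^2*y - y^3 - x*z + 3*y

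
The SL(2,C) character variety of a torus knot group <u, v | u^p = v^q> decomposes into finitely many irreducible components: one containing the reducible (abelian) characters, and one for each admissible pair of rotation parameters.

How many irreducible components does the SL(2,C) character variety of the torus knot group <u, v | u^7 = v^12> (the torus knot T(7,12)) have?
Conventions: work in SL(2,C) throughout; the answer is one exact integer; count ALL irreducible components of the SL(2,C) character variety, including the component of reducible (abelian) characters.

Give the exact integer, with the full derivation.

34

For T(7,12): irreducibility forces the central element u^7 = v^12 to one of +I, -I.
On an irreducible component, tr(u) is locked at 2*cos(pi*alpha/7) for some alpha in 1..6, and tr(v) at 2*cos(pi*beta/12) for some beta in 1..11.
u^7 = (-1)^alpha I and v^12 = (-1)^beta I must agree, so alpha and beta have equal parity.
Counting: 3 odd alphas x 6 odd betas + 3 even alphas x 5 even betas = 18 + 15 = 33.
Total: 33 irreducible-character components + 1 reducible (abelian) component = 34.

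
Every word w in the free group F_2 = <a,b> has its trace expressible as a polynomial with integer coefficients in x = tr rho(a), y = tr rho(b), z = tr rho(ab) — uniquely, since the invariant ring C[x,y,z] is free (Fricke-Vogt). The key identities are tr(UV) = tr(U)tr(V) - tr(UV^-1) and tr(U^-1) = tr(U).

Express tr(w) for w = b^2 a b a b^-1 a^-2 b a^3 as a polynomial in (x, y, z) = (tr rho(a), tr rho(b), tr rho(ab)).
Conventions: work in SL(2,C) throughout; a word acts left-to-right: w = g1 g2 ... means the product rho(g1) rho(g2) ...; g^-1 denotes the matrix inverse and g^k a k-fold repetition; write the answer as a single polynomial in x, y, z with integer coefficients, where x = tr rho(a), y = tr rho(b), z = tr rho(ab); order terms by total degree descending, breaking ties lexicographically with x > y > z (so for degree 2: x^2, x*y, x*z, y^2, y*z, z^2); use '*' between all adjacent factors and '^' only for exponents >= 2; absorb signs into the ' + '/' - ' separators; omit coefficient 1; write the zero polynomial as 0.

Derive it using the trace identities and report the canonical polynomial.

tr(b a b a) = tr(a b) * tr(a b) - tr(1)   [split at a repeated a] = z^2 - 2
tr(b a b) = tr(b) * tr(a b) - tr(a)   [square of b] = y*z - x
tr(a b a b a) = tr(a) * tr(b a b a) - tr(b a b)   [square of a] = x*z^2 - y*z - x
tr(a^3 b a b) = tr(a) * tr(a b a b a) - tr(a b a b)   [square of a] = x^2*z^2 - x*y*z - x^2 - z^2 + 2
tr(b a^2) = tr(a) * tr(b a) - tr(b)   [square of a] = x*z - y
use: tr(a b a^2) = tr(a) * tr(b a^2) - tr(b a)   [square of a] = x^2*z - x*y - z
use: tr(a^3 b a) = tr(a) * tr(a b a^2) - tr(a b a)   [square of a] = x^3*z - x^2*y - 2*x*z + y
apply: tr(a b^2 a^3 b) = tr(b) * tr(a^3 b a b) - tr(a^3 b a)   [square of b] = x^2*y*z^2 - x^3*z - x*y^2*z - y*z^2 + 2*x*z + y
use: tr(a^2) = tr(a) * tr(a) - tr(1)   [square of a] = x^2 - 2
tr(a^3) = tr(a) * tr(a^2) - tr(a)   [square of a] = x^3 - 3*x
apply: tr(a^4) = tr(a) * tr(a^3) - tr(a^2)   [square of a] = x^4 - 4*x^2 + 2
tr(a b^2 a^3) = tr(b) * tr(a^4 b) - tr(a^4)   [square of b] = x^3*y*z - x^4 - x^2*y^2 - 2*x*y*z + 4*x^2 + y^2 - 2
apply: tr(b a^3 b^2 a b) = tr(b) * tr(a b^2 a^3 b) - tr(a b^2 a^3)   [square of b] = x^2*y^2*z^2 - 2*x^3*y*z - x*y^3*z + x^4 + x^2*y^2 - y^2*z^2 + 4*x*y*z - 4*x^2 + 2
apply: tr(b a b a b a) = tr(a b a b) * tr(a b) - tr(b a)   [split at a repeated a] = z^3 - 3*z
tr(b a b a b) = tr(b) * tr(a b a b) - tr(a b a)   [square of b] = y*z^2 - x*z - y
tr(b a b a b a^2) = tr(a) * tr(b a b a b a) - tr(b a b a b)   [square of a] = x*z^3 - y*z^2 - 2*x*z + y
apply: tr(a^3 b a b a b) = tr(a) * tr(b a b a b a^2) - tr(b a b a b a)   [square of a] = x^2*z^3 - x*y*z^2 - 2*x^2*z - z^3 + x*y + 3*z
apply: tr(a^3 b a b a) = tr(a) * tr(a^2 b a b a) - tr(a^2 b a b)   [square of a] = x^3*z^2 - x^2*y*z - x^3 - 2*x*z^2 + y*z + 3*x
tr(a b a b^2 a^3 b) = tr(b) * tr(a^3 b a b a b) - tr(a^3 b a b a)   [square of b] = x^2*y*z^3 - x^3*z^2 - x*y^2*z^2 - x^2*y*z - y*z^3 + x^3 + x*y^2 + 2*x*z^2 + 2*y*z - 3*x
apply: tr(a^4 b a) = tr(a) * tr(a^2 b a^2) - tr(a^2 b a)   [square of a] = x^4*z - x^3*y - 3*x^2*z + 2*x*y + z
tr(a b a b^2 a^3) = tr(b) * tr(a^4 b a b) - tr(a^4 b a)   [square of b] = x^3*y*z^2 - x^4*z - x^2*y^2*z - 2*x*y*z^2 + 3*x^2*z + y^2*z + x*y - z
tr(b a^3 b^2 a b a b) = tr(b) * tr(a b a b^2 a^3 b) - tr(a b a b^2 a^3)   [square of b] = x^2*y^2*z^3 - 2*x^3*y*z^2 - x*y^3*z^2 + x^4*z - y^2*z^3 + x^3*y + x*y^3 + 4*x*y*z^2 - 3*x^2*z + y^2*z - 4*x*y + z
tr(b a b a b a b a) = tr(b a) * tr(b a b a b a) - tr(b^-1 a^-1 b^-1 a^-1)   [split at a repeated b] = z^4 - 4*z^2 + 2
tr(b a b a b a b) = tr(b) * tr(a b a b a b) - tr(a b a b a)   [square of b] = y*z^3 - x*z^2 - 2*y*z + x
tr(a b a b a b a^2 b) = tr(a) * tr(b a b a b a b a) - tr(b a b a b a b)   [square of a] = x*z^4 - y*z^3 - 3*x*z^2 + 2*y*z + x
use: tr(a b^2 a b a b a b a) = tr(b) * tr(a b a b a b a^2 b) - tr(a b a b a b a^2)   [square of b] = x*y*z^4 - x^2*z^3 - y^2*z^3 - 2*x*y*z^2 + 2*x^2*z + 2*y^2*z + z^3 - 3*z
apply: tr(a b^2 a b a b a b) = tr(b) * tr(a b a b a b a b) - tr(a b a b a b a)   [square of b] = y*z^4 - x*z^3 - 3*y*z^2 + 2*x*z + y
apply: tr(b a^3 b^2 a b a b a) = tr(a) * tr(a b^2 a b a b a b a) - tr(a b^2 a b a b a b)   [square of a] = x^2*y*z^4 - x^3*z^3 - x*y^2*z^3 - 2*x^2*y*z^2 - y*z^4 + 2*x^3*z + 2*x*y^2*z + 2*x*z^3 + 3*y*z^2 - 5*x*z - y
apply: tr(a^-1 b a^3 b^2 a b a b) = tr(b a^3 b^2 a b a b) * tr(a) - tr(b a^3 b^2 a b a b a)   [inverse elimination on a] = x^3*y^2*z^3 - 2*x^4*y*z^2 - x^2*y^3*z^2 - x^2*y*z^4 + x^5*z + x^3*z^3 + x^4*y + x^2*y^3 + 6*x^2*y*z^2 + y*z^4 - 5*x^3*z - x*y^2*z - 2*x*z^3 - 4*x^2*y - 3*y*z^2 + 6*x*z + y
use: tr(a^-1 b a^3 b^2 a b a b^-1) = tr(a^-1 b a^3 b^2 a b a) * tr(b) - tr(a^-1 b a^3 b^2 a b a b)   [inverse elimination on b] = -x^3*y^2*z^3 + 2*x^4*y*z^2 + 2*x^2*y^3*z^2 + x^2*y*z^4 - x^5*z - 2*x^3*y^2*z - x^3*z^3 - x*y^4*z - 6*x^2*y*z^2 - y^3*z^2 - y*z^4 + 5*x^3*z + 5*x*y^2*z + 2*x*z^3 + 3*y*z^2 - 6*x*z + y
use: tr(a^2 b^2 a b a) = tr(b) * tr(a b a^3 b) - tr(a b a^3)   [square of b] = x^2*y*z^2 - x^3*z - x*y^2*z - y*z^2 + 2*x*z + y
apply: tr(b^2 a b) = tr(b) * tr(b a b) - tr(b a)   [square of b] = y^2*z - x*y - z
tr(a^2 b^2 a b) = tr(a) * tr(b^2 a b a) - tr(b^2 a b)   [square of a] = x*y*z^2 - x^2*z - y^2*z + z
tr(a^3 b^2 a b a) = tr(a) * tr(a^2 b^2 a b a) - tr(a^2 b^2 a b)   [square of a] = x^3*y*z^2 - x^4*z - x^2*y^2*z - 2*x*y*z^2 + 3*x^2*z + y^2*z + x*y - z
use: tr(b^2 a b a b^-1 a^-2 b a^3) = tr(a^-1 b a^3 b^2 a b a b^-1) * tr(a) - tr(a^-1 b a^3 b^2 a b a b^-1 a)   [inverse elimination on a] = -x^4*y^2*z^3 + 2*x^5*y*z^2 + 2*x^3*y^3*z^2 + x^3*y*z^4 - x^6*z - 2*x^4*y^2*z - x^4*z^3 - x^2*y^4*z - 7*x^3*y*z^2 - x*y^3*z^2 - x*y*z^4 + 6*x^4*z + 6*x^2*y^2*z + 2*x^2*z^3 + 5*x*y*z^2 - 9*x^2*z - y^2*z + z

-x^4*y^2*z^3 + 2*x^5*y*z^2 + 2*x^3*y^3*z^2 + x^3*y*z^4 - x^6*z - 2*x^4*y^2*z - x^4*z^3 - x^2*y^4*z - 7*x^3*y*z^2 - x*y^3*z^2 - x*y*z^4 + 6*x^4*z + 6*x^2*y^2*z + 2*x^2*z^3 + 5*x*y*z^2 - 9*x^2*z - y^2*z + z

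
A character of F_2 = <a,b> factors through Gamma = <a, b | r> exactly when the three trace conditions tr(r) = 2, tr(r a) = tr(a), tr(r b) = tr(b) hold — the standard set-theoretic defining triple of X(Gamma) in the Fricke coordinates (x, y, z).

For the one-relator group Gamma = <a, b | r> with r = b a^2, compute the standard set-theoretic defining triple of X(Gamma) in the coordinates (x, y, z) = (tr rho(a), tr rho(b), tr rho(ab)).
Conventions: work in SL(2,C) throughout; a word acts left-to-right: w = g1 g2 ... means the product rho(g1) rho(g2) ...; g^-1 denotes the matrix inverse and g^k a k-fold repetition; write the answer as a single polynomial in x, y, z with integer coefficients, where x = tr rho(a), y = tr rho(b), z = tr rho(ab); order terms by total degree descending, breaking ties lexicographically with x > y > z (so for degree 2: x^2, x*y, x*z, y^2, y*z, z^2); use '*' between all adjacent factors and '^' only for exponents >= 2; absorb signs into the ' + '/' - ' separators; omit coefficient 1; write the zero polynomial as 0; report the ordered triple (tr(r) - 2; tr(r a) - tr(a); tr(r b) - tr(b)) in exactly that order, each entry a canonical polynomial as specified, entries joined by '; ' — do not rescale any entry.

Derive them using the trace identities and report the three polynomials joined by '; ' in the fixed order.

x*z - y - 2; x^2*z - x*y - x - z; x*y*z - x^2 - y^2 - y + 2

tr(b a^2) = tr(a) * tr(b a) - tr(b)  (reduce the a square) = x*z - y
tr(b a^3) = tr(a) * tr(b a^2) - tr(b a)   [square of a] = x^2*z - x*y - z
tr(a^2) = tr(a) * tr(a) - tr(1)   [square of a] = x^2 - 2
tr(b a^2 b) = tr(b) * tr(a^2 b) - tr(a^2)   [square of b] = x*y*z - x^2 - y^2 + 2
assemble the triple (tr(r) - 2; tr(r a) - x; tr(r b) - y)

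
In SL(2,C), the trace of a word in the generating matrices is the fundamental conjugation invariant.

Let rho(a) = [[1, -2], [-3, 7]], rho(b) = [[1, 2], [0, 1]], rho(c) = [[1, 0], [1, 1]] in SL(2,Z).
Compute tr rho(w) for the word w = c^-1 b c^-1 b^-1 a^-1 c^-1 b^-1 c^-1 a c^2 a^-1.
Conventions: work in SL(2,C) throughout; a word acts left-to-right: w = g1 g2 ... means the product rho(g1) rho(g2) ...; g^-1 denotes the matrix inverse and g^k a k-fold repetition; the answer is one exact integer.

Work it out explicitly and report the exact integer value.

-454

rho(c^-1) = [[1, 0], [-1, 1]]
... * rho(b) = [[1, 2], [0, 1]]  ->  [[1, 2], [-1, -1]]
... * rho(c^-1) = [[1, 0], [-1, 1]]  ->  [[-1, 2], [0, -1]]
... * rho(b^-1) = [[1, -2], [0, 1]]  ->  [[-1, 4], [0, -1]]
... * rho(a^-1) = [[7, 2], [3, 1]]  ->  [[5, 2], [-3, -1]]
... * rho(c^-1) = [[1, 0], [-1, 1]]  ->  [[3, 2], [-2, -1]]
... * rho(b^-1) = [[1, -2], [0, 1]]  ->  [[3, -4], [-2, 3]]
... * rho(c^-1) = [[1, 0], [-1, 1]]  ->  [[7, -4], [-5, 3]]
... * rho(a) = [[1, -2], [-3, 7]]  ->  [[19, -42], [-14, 31]]
... * rho(c) = [[1, 0], [1, 1]]  ->  [[-23, -42], [17, 31]]
... * rho(c) = [[1, 0], [1, 1]]  ->  [[-65, -42], [48, 31]]
... * rho(a^-1) = [[7, 2], [3, 1]]  ->  [[-581, -172], [429, 127]]
tr = -581 + 127 = -454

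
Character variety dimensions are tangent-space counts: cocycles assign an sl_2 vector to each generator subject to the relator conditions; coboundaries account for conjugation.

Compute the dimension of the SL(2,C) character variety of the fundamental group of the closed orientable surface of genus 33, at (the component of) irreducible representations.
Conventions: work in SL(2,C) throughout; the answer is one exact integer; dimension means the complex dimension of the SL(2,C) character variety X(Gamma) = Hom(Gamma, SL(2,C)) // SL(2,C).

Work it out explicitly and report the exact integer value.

192

The genus-33 surface group: 2g = 66 generators, one relator prod [a_i, b_i].
A cocycle assigns one sl_2 vector per generator subject to the relator condition d_2(z) = 0: dim of the unconstrained space is 3*2g = 198.
H^2 = coker(d_2) is dual to H^0 = 0 at irreducible rho (Poincare duality), so d_2 is onto: dim Z^1 = 195.
As always at irreducible rho, dim B^1 = 3.
dim X = dim H^1 = 195 - 3 = 192.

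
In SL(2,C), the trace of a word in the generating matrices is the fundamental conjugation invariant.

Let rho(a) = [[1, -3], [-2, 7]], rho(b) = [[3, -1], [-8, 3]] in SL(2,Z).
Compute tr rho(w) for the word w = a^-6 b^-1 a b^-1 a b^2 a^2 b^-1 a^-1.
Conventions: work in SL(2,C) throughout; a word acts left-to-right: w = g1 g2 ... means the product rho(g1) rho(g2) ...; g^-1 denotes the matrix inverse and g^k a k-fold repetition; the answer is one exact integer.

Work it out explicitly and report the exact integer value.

rho(a^-1) = [[7, 3], [2, 1]]
... * rho(a^-1) = [[7, 3], [2, 1]]  ->  [[55, 24], [16, 7]]
... * rho(a^-1) = [[7, 3], [2, 1]]  ->  [[433, 189], [126, 55]]
... * rho(a^-1) = [[7, 3], [2, 1]]  ->  [[3409, 1488], [992, 433]]
... * rho(a^-1) = [[7, 3], [2, 1]]  ->  [[26839, 11715], [7810, 3409]]
... * rho(a^-1) = [[7, 3], [2, 1]]  ->  [[211303, 92232], [61488, 26839]]
... * rho(b^-1) = [[3, 1], [8, 3]]  ->  [[1371765, 487999], [399176, 142005]]
... * rho(a) = [[1, -3], [-2, 7]]  ->  [[395767, -699302], [115166, -203493]]
... * rho(b^-1) = [[3, 1], [8, 3]]  ->  [[-4407115, -1702139], [-1282446, -495313]]
... * rho(a) = [[1, -3], [-2, 7]]  ->  [[-1002837, 1306372], [-291820, 380147]]
... * rho(b) = [[3, -1], [-8, 3]]  ->  [[-13459487, 4921953], [-3916636, 1432261]]
... * rho(b) = [[3, -1], [-8, 3]]  ->  [[-79754085, 28225346], [-23207996, 8213419]]
... * rho(a) = [[1, -3], [-2, 7]]  ->  [[-136204777, 436839677], [-39634834, 127117921]]
... * rho(a) = [[1, -3], [-2, 7]]  ->  [[-1009884131, 3466492070], [-293870676, 1008729949]]
... * rho(b^-1) = [[3, 1], [8, 3]]  ->  [[24702284167, 9389592079], [7188227564, 2732319171]]
... * rho(a^-1) = [[7, 3], [2, 1]]  ->  [[191695173327, 83496444580], [55782231290, 24297001863]]
tr = 191695173327 + 24297001863 = 215992175190

215992175190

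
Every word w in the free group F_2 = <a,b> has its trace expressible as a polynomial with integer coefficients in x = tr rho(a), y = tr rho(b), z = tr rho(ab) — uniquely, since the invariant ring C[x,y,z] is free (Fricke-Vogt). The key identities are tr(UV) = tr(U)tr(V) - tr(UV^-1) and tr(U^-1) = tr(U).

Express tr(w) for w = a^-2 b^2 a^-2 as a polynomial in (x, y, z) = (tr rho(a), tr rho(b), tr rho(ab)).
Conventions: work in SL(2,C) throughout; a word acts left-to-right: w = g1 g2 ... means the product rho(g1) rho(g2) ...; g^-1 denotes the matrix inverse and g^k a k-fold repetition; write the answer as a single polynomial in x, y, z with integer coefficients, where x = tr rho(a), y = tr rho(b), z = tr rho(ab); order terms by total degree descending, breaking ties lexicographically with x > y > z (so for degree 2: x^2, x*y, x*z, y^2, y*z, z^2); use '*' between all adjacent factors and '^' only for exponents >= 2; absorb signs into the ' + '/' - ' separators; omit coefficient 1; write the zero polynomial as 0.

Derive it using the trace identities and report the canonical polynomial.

next, trace(b^2) = trace(b)*trace(b) - trace(1) = y^2 - 2
trace(b^2 a) = trace(b)*trace(a b) - trace(a) = y*z - x
and trace(b^2 a^-1) = trace(b^2)*trace(a) - trace(b^2 a) = x*y^2 - y*z - x
trace(b^2 a^-2) = trace(b^2 a^-1)*trace(a) - trace(b^2) = x^2*y^2 - x*y*z - x^2 - y^2 + 2
trace(a^-2 b^2 a^-1) = trace(b^2 a^-2)*trace(a) - trace(b^2 a^-1) = x^3*y^2 - x^2*y*z - x^3 - 2*x*y^2 + y*z + 3*x
and trace(a^-2 b^2 a^-2) = trace(a^-2 b^2 a^-1)*trace(a) - trace(a^-2 b^2) = x^4*y^2 - x^3*y*z - x^4 - 3*x^2*y^2 + 2*x*y*z + 4*x^2 + y^2 - 2

x^4*y^2 - x^3*y*z - x^4 - 3*x^2*y^2 + 2*x*y*z + 4*x^2 + y^2 - 2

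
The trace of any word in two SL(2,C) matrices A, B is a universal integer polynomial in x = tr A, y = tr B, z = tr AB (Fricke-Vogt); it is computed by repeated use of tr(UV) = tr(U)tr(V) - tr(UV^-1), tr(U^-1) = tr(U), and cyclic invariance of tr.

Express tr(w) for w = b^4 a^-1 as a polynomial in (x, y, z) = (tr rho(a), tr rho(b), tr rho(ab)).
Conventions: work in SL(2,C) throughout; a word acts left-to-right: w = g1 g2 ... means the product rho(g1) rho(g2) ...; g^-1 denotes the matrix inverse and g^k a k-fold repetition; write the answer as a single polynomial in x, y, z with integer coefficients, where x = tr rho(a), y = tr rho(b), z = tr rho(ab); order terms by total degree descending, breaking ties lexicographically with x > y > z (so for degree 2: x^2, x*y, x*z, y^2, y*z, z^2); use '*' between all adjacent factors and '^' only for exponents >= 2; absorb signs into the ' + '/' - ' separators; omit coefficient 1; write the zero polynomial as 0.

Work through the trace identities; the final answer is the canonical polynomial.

use: trace(b^2) = trace(b) trace(b) - trace(1) = y^2 - 2
trace(b^3) = trace(b) trace(b^2) - trace(b) = y^3 - 3*y
use: trace(b^4) = trace(b) trace(b^3) - trace(b^2) = y^4 - 4*y^2 + 2
trace(b a b) = trace(b) trace(a b) - trace(a) = y*z - x
apply: trace(a b^3) = trace(b) trace(b a b) - trace(b a) = y^2*z - x*y - z
use: trace(b^4 a) = trace(b) trace(a b^3) - trace(a b^2) = y^3*z - x*y^2 - 2*y*z + x
trace(b^4 a^-1) = trace(b^4) trace(a) - trace(b^4 a) = x*y^4 - y^3*z - 3*x*y^2 + 2*y*z + x

x*y^4 - y^3*z - 3*x*y^2 + 2*y*z + x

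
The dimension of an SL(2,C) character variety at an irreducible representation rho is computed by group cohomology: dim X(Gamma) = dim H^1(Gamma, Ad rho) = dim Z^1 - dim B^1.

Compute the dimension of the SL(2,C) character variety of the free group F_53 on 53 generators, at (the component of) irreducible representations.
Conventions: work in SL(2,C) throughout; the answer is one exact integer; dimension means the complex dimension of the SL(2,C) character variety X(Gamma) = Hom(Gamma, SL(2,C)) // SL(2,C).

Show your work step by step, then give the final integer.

156

Here Gamma is free of rank 53 — no relator constrains a cocycle.
So Z^1 = (sl_2)^53 in full: dim Z^1 = 159.
Irreducibility makes the coboundary map sl_2 -> Z^1 injective (trivial centralizer), so dim B^1 = 3.
dim X = dim H^1 = dim Z^1 - dim B^1 = 159 - 3 = 156.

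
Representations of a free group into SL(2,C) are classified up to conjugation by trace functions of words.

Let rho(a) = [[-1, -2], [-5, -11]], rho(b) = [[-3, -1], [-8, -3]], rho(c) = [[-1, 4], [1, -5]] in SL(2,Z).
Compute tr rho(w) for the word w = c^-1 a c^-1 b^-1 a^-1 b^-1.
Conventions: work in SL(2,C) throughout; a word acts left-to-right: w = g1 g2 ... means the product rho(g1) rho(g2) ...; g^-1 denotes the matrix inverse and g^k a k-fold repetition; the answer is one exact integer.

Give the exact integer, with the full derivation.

rho(c^-1) = [[-5, -4], [-1, -1]]
... * rho(a) = [[-1, -2], [-5, -11]]  ->  [[25, 54], [6, 13]]
... * rho(c^-1) = [[-5, -4], [-1, -1]]  ->  [[-179, -154], [-43, -37]]
... * rho(b^-1) = [[-3, 1], [8, -3]]  ->  [[-695, 283], [-167, 68]]
... * rho(a^-1) = [[-11, 2], [5, -1]]  ->  [[9060, -1673], [2177, -402]]
... * rho(b^-1) = [[-3, 1], [8, -3]]  ->  [[-40564, 14079], [-9747, 3383]]
tr = -40564 + 3383 = -37181

-37181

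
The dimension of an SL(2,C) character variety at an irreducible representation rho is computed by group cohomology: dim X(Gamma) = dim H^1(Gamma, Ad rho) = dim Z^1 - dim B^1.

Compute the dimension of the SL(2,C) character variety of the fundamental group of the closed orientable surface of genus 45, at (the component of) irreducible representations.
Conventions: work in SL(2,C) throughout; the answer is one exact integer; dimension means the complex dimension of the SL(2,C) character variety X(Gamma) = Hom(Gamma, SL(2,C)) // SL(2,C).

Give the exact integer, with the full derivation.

264

The genus-45 surface group: 2g = 90 generators, one relator prod [a_i, b_i].
Unconstrained cocycle data is one sl_2 vector per generator (270 dimensions), cut by the relator condition d_2(z) = 0.
d_2 is surjective at irreducible rho (its cokernel H^2 is dual to H^0 = 0), so dim Z^1 = 270 - 3 = 267.
As always at irreducible rho, dim B^1 = 3.
dim X = dim H^1 = 267 - 3 = 264.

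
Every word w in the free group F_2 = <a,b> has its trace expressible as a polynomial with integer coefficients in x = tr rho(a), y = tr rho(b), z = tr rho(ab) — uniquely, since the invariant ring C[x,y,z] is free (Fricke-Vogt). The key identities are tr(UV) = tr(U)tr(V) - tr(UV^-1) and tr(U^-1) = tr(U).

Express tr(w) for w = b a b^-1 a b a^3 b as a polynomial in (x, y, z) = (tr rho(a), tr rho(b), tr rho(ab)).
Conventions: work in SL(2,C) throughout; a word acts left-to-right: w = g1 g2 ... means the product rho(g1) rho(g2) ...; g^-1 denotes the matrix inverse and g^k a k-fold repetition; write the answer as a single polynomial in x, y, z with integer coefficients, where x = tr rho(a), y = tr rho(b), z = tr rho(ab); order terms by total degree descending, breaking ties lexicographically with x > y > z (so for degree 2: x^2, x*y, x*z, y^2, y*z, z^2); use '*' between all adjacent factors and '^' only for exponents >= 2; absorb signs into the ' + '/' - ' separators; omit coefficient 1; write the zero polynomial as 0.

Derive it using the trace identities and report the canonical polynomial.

trace(b a b a) = trace(b a) trace(b a) - trace(1)   [split at repeated b] = z^2 - 2
trace(b a b) = trace(b) trace(a b) - trace(a) = y*z - x
trace(a^2 b a b) = trace(a) trace(b a b a) - trace(b a b) = x*z^2 - y*z - x
apply: trace(a b a) = trace(a) trace(b a) - trace(b) = x*z - y
use: trace(a^2 b a) = trace(a) trace(a b a) - trace(a b) = x^2*z - x*y - z
apply: trace(b^2 a^2 b a) = trace(b) trace(a^2 b a b) - trace(a^2 b a) = x*y*z^2 - x^2*z - y^2*z + z
trace(a^2) = trace(a) trace(a) - trace(1) = x^2 - 2
trace(a^2 b^2) = trace(b) trace(a^2 b) - trace(a^2) = x*y*z - x^2 - y^2 + 2
apply: trace(b^2 a^2 b) = trace(b) trace(a^2 b^2) - trace(a^2 b) = x*y^2*z - x^2*y - y^3 - x*z + 3*y
trace(a b^2 a^2 b a) = trace(a) trace(b^2 a^2 b a) - trace(b^2 a^2 b) = x^2*y*z^2 - x^3*z - 2*x*y^2*z + x^2*y + y^3 + 2*x*z - 3*y
trace(a b a^3 b^2 a) = trace(a) trace(a b^2 a^2 b a) - trace(a b^2 a^2 b) = x^3*y*z^2 - x^4*z - 2*x^2*y^2*z + x^3*y + x*y^3 - x*y*z^2 + 3*x^2*z + y^2*z - 3*x*y - z
apply: trace(a b a b a b) = trace(b a) trace(b a b a) - trace(b^-1 a^-1)   [split at repeated b] = z^3 - 3*z
use: trace(b^2 a b a b a) = trace(b) trace(a b a b a b) - trace(a b a b a) = y*z^3 - x*z^2 - 2*y*z + x
apply: trace(b a b a b) = trace(b) trace(a b a b) - trace(a b a) = y*z^2 - x*z - y
trace(b^2 a b a b) = trace(b) trace(b a b a b) - trace(b a b a) = y^2*z^2 - x*y*z - y^2 - z^2 + 2
trace(b^2 a b a b a^2) = trace(a) trace(b^2 a b a b a) - trace(b^2 a b a b) = x*y*z^3 - x^2*z^2 - y^2*z^2 - x*y*z + x^2 + y^2 + z^2 - 2
trace(a b a^3 b^2 a b) = trace(a) trace(b^2 a b a b a^2) - trace(b^2 a b a b a) = x^2*y*z^3 - x^3*z^2 - x*y^2*z^2 - x^2*y*z - y*z^3 + x^3 + x*y^2 + 2*x*z^2 + 2*y*z - 3*x
trace(b a b^-1 a b a^3 b) = trace(a b a^3 b^2 a) trace(b) - trace(a b a^3 b^2 a b) = x^3*y^2*z^2 - x^4*y*z - 2*x^2*y^3*z - x^2*y*z^3 + x^3*y^2 + x^3*z^2 + x*y^4 + 4*x^2*y*z + y^3*z + y*z^3 - x^3 - 4*x*y^2 - 2*x*z^2 - 3*y*z + 3*x

x^3*y^2*z^2 - x^4*y*z - 2*x^2*y^3*z - x^2*y*z^3 + x^3*y^2 + x^3*z^2 + x*y^4 + 4*x^2*y*z + y^3*z + y*z^3 - x^3 - 4*x*y^2 - 2*x*z^2 - 3*y*z + 3*x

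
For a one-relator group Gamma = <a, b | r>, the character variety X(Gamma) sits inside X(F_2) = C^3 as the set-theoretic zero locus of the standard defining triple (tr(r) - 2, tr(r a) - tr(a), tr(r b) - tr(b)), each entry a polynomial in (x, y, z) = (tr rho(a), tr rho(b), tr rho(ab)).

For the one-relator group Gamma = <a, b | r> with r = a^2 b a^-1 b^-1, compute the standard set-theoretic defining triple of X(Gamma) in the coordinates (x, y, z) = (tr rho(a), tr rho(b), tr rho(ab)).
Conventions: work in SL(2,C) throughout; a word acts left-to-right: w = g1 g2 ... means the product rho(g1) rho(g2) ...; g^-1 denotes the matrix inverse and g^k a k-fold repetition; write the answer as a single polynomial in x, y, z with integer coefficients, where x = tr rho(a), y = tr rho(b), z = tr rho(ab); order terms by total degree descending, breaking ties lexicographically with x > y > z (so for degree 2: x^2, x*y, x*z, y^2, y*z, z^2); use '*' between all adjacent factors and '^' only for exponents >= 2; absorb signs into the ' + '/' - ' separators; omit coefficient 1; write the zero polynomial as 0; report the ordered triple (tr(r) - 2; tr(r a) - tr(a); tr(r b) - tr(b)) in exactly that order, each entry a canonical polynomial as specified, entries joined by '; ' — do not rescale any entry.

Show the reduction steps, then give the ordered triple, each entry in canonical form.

-x^2*y*z + x^3 + x*y^2 + x*z^2 - 3*x - 2; -x^3*y*z + x^4 + x^2*y^2 + x^2*z^2 + x*y*z - 4*x^2 - y^2 - z^2 - x + 2; -y + z

next, tr(a^2) = tr(a) * tr(a) - tr(1) = x^2 - 2
next, tr(b a^2) = tr(a) * tr(b a) - tr(b) = x*z - y
tr(a^2 b a) = tr(a) * tr(b a^2) - tr(b a) = x^2*z - x*y - z
next, tr(b a b a) = tr(b a) * tr(b a) - tr(1) = z^2 - 2
tr(b a b) = tr(b) * tr(a b) - tr(a) = y*z - x
tr(a^2 b a b) = tr(a) * tr(b a b a) - tr(b a b) = x*z^2 - y*z - x
tr(b^-1 a^2 b a) = tr(a^2 b a) * tr(b) - tr(a^2 b a b) = x^2*y*z - x*y^2 - x*z^2 + x
tr(a^2 b a^-1 b^-1) = tr(b^-1 a^2 b) * tr(a) - tr(b^-1 a^2 b a) = -x^2*y*z + x^3 + x*y^2 + x*z^2 - 3*x
tr(a b^2 a) = tr(b) * tr(a^2 b) - tr(a^2) = x*y*z - x^2 - y^2 + 2
next, tr(b a^3 b) = tr(a) * tr(a b^2 a) - tr(a b^2) = x^2*y*z - x^3 - x*y^2 - y*z + 3*x
next, tr(b a^3 b a) = tr(a) * tr(b a b a^2) - tr(b a b a) = x^2*z^2 - x*y*z - x^2 - z^2 + 2
next, tr(a^3 b a^-1 b) = tr(b a^3 b) * tr(a) - tr(b a^3 b a) = x^3*y*z - x^4 - x^2*y^2 - x^2*z^2 + 4*x^2 + z^2 - 2
and tr(a^2 b a^-1 b^-1 a) = tr(a^3 b a^-1) * tr(b) - tr(a^3 b a^-1 b) = -x^3*y*z + x^4 + x^2*y^2 + x^2*z^2 + x*y*z - 4*x^2 - y^2 - z^2 + 2
assemble the triple (tr(r) - 2; tr(r a) - x; tr(r b) - y)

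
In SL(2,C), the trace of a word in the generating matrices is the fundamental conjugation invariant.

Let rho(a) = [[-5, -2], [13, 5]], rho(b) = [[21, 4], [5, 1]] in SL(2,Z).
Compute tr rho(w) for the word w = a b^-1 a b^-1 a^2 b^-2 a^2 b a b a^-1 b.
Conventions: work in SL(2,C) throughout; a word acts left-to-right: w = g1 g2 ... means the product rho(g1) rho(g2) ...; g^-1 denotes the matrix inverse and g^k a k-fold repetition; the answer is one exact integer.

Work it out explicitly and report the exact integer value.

-284486774

rho(a) = [[-5, -2], [13, 5]]
... * rho(b^-1) = [[1, -4], [-5, 21]]  ->  [[5, -22], [-12, 53]]
... * rho(a) = [[-5, -2], [13, 5]]  ->  [[-311, -120], [749, 289]]
... * rho(b^-1) = [[1, -4], [-5, 21]]  ->  [[289, -1276], [-696, 3073]]
... * rho(a) = [[-5, -2], [13, 5]]  ->  [[-18033, -6958], [43429, 16757]]
... * rho(a) = [[-5, -2], [13, 5]]  ->  [[-289, 1276], [696, -3073]]
... * rho(b^-1) = [[1, -4], [-5, 21]]  ->  [[-6669, 27952], [16061, -67317]]
... * rho(b^-1) = [[1, -4], [-5, 21]]  ->  [[-146429, 613668], [352646, -1477901]]
... * rho(a) = [[-5, -2], [13, 5]]  ->  [[8709829, 3361198], [-20975943, -8094797]]
... * rho(a) = [[-5, -2], [13, 5]]  ->  [[146429, -613668], [-352646, 1477901]]
... * rho(b) = [[21, 4], [5, 1]]  ->  [[6669, -27952], [-16061, 67317]]
... * rho(a) = [[-5, -2], [13, 5]]  ->  [[-396721, -153098], [955426, 368707]]
... * rho(b) = [[21, 4], [5, 1]]  ->  [[-9096631, -1739982], [21907481, 4190411]]
... * rho(a^-1) = [[5, 2], [-13, -5]]  ->  [[-22863389, -9493352], [55062062, 22862907]]
... * rho(b) = [[21, 4], [5, 1]]  ->  [[-527597929, -100946908], [1270617837, 243111155]]
tr = -527597929 + 243111155 = -284486774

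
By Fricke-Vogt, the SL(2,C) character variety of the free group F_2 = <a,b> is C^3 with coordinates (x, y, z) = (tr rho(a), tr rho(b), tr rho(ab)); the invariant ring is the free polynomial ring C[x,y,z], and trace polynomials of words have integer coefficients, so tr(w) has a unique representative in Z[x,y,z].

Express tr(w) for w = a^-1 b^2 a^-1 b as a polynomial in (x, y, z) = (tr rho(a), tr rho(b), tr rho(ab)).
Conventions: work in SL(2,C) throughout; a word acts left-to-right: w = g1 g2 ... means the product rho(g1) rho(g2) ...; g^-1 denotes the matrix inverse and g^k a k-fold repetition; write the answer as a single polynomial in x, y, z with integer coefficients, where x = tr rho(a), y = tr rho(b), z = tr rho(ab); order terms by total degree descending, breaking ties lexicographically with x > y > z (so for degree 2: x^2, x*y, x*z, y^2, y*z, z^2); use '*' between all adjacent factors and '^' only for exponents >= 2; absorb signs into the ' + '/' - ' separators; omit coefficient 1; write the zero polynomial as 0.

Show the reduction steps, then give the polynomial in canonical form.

apply: tr(b^2) = tr(b) * tr(b) - tr(1)   [square of b] = y^2 - 2
tr(b^3) = tr(b) * tr(b^2) - tr(b)   [square of b] = y^3 - 3*y
use: tr(a b^2) = tr(b) * tr(a b) - tr(a)   [square of b] = y*z - x
apply: tr(b^3 a) = tr(b) * tr(a b^2) - tr(a b)   [square of b] = y^2*z - x*y - z
tr(b a^-1 b^2) = tr(b^3) * tr(a) - tr(b^3 a)   [inverse elimination on a] = x*y^3 - y^2*z - 2*x*y + z
apply: tr(a b a b) = tr(a b) * tr(a b) - tr(1)   [split at a repeated a] = z^2 - 2
tr(a b a) = tr(a) * tr(b a) - tr(b)   [square of a] = x*z - y
tr(b^2 a b a) = tr(b) * tr(a b a b) - tr(a b a)   [square of b] = y*z^2 - x*z - y
apply: tr(b a^-1 b^2 a) = tr(b^2 a b) * tr(a) - tr(b^2 a b a)   [inverse elimination on a] = x*y^2*z - x^2*y - y*z^2 + y
apply: tr(a^-1 b^2 a^-1 b) = tr(b a^-1 b^2) * tr(a) - tr(b a^-1 b^2 a)   [inverse elimination on a] = x^2*y^3 - 2*x*y^2*z - x^2*y + y*z^2 + x*z - y

x^2*y^3 - 2*x*y^2*z - x^2*y + y*z^2 + x*z - y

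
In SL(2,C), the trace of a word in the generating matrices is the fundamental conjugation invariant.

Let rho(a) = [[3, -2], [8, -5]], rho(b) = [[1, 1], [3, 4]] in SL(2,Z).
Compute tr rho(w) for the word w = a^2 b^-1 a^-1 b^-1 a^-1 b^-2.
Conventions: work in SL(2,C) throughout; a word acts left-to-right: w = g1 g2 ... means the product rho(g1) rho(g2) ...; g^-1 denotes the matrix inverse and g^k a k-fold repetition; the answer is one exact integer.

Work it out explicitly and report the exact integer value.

rho(a) = [[3, -2], [8, -5]]
... * rho(a) = [[3, -2], [8, -5]]  ->  [[-7, 4], [-16, 9]]
... * rho(b^-1) = [[4, -1], [-3, 1]]  ->  [[-40, 11], [-91, 25]]
... * rho(a^-1) = [[-5, 2], [-8, 3]]  ->  [[112, -47], [255, -107]]
... * rho(b^-1) = [[4, -1], [-3, 1]]  ->  [[589, -159], [1341, -362]]
... * rho(a^-1) = [[-5, 2], [-8, 3]]  ->  [[-1673, 701], [-3809, 1596]]
... * rho(b^-1) = [[4, -1], [-3, 1]]  ->  [[-8795, 2374], [-20024, 5405]]
... * rho(b^-1) = [[4, -1], [-3, 1]]  ->  [[-42302, 11169], [-96311, 25429]]
tr = -42302 + 25429 = -16873

-16873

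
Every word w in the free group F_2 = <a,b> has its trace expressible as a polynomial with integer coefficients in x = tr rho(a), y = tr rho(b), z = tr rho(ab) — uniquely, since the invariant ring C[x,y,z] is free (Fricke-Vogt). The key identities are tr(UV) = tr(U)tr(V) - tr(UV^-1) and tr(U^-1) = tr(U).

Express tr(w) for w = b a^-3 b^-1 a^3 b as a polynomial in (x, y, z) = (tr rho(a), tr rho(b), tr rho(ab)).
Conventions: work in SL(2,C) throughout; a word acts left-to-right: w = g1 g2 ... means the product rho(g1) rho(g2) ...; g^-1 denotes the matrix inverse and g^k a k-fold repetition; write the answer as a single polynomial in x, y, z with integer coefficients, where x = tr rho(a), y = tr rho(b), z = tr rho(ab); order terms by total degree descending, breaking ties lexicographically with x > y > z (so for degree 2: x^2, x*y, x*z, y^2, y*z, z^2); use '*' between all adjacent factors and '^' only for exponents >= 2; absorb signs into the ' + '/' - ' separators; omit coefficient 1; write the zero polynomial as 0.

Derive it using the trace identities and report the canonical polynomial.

-x^5*y^2*z + x^6*y + x^4*y^3 + x^4*y*z^2 + 2*x^3*y^2*z - 6*x^4*y - 2*x^2*y^3 - 2*x^2*y*z^2 - x*y^2*z + 9*x^2*y + y^3 + y*z^2 - 3*y

trace(b^2) = trace(b) * trace(b) - trace(1) = y^2 - 2
trace(a^2 b) = trace(a) * trace(b a) - trace(b) = x*z - y
trace(a^2) = trace(a) * trace(a) - trace(1) = x^2 - 2
trace(a b^2 a) = trace(b) * trace(a^2 b) - trace(a^2) = x*y*z - x^2 - y^2 + 2
trace(a b^2) = trace(b) * trace(a b) - trace(a) = y*z - x
trace(b a^3 b) = trace(a) * trace(a b^2 a) - trace(a b^2) = x^2*y*z - x^3 - x*y^2 - y*z + 3*x
trace(b a^3) = trace(a) * trace(a b a) - trace(a b) = x^2*z - x*y - z
trace(b a^3 b^2) = trace(b) * trace(b a^3 b) - trace(b a^3) = x^2*y^2*z - x^3*y - x*y^3 - x^2*z - y^2*z + 4*x*y + z
trace(a b a b) = trace(a b) * trace(a b) - trace(1) = z^2 - 2
trace(b^2 a b a) = trace(b) * trace(a b a b) - trace(a b a) = y*z^2 - x*z - y
trace(b^2 a b) = trace(b) * trace(a b^2) - trace(a b) = y^2*z - x*y - z
trace(b^2 a b a^2) = trace(a) * trace(b^2 a b a) - trace(b^2 a b) = x*y*z^2 - x^2*z - y^2*z + z
trace(b a^3 b^2 a) = trace(a) * trace(b^2 a b a^2) - trace(b^2 a b a) = x^2*y*z^2 - x^3*z - x*y^2*z - y*z^2 + 2*x*z + y
trace(b a^3 b^2 a^-1) = trace(b a^3 b^2) * trace(a) - trace(b a^3 b^2 a) = x^3*y^2*z - x^4*y - x^2*y^3 - x^2*y*z^2 + 4*x^2*y + y*z^2 - x*z - y
trace(a^-1 b a^3 b^2 a^-1) = trace(b a^3 b^2 a^-1) * trace(a) - trace(b a^3 b^2) = x^4*y^2*z - x^5*y - x^3*y^3 - x^3*y*z^2 - x^2*y^2*z + 5*x^3*y + x*y^3 + x*y*z^2 + y^2*z - 5*x*y - z
trace(a^3 b^2 a^-3 b) = trace(a^-1 b a^3 b^2 a^-1) * trace(a) - trace(a^-1 b a^3 b^2) = x^5*y^2*z - x^6*y - x^4*y^3 - x^4*y*z^2 - 2*x^3*y^2*z + 6*x^4*y + 2*x^2*y^3 + 2*x^2*y*z^2 + x*y^2*z - 9*x^2*y - y*z^2 + y
trace(b a^-3 b^-1 a^3 b) = trace(a^3 b^2 a^-3) * trace(b) - trace(a^3 b^2 a^-3 b) = -x^5*y^2*z + x^6*y + x^4*y^3 + x^4*y*z^2 + 2*x^3*y^2*z - 6*x^4*y - 2*x^2*y^3 - 2*x^2*y*z^2 - x*y^2*z + 9*x^2*y + y^3 + y*z^2 - 3*y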